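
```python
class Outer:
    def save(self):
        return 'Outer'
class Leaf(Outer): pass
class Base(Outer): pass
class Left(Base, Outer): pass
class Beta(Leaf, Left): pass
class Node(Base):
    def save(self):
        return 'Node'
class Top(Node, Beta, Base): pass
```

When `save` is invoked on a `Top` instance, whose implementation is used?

L[Top] = Top + merge(L[Node], L[Beta], L[Base], [Node Beta Base])
  take Node:  [Node Base Outer object] + [Beta Leaf Left Base Outer object] + [Base Outer object] + [Node Beta Base]
  take Beta:  [Base Outer object] + [Beta Leaf Left Base Outer object] + [Base Outer object] + [Beta Base]
  take Leaf:  [Base Outer object] + [Leaf Left Base Outer object] + [Base Outer object] + [Base]
  take Left:  [Base Outer object] + [Left Base Outer object] + [Base Outer object] + [Base]
  take Base:  [Base Outer object] + [Base Outer object] + [Base Outer object] + [Base]
  take Outer:  [Outer object] + [Outer object] + [Outer object]
  take object:  [object] + [object] + [object]
MRO: Top Node Beta Leaf Left Base Outer object
save is defined in: Node, Outer. First along the MRO is Node.

Node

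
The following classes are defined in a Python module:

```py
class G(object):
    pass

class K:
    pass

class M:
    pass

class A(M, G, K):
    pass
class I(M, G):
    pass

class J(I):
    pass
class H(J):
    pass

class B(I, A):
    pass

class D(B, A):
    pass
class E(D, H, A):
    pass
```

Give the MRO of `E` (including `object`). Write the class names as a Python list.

L[E] = E + merge(L[D], L[H], L[A], [D H A])
  take D:  [D B I A M G K object] + [H J I M G object] + [A M G K object] + [D H A]
  take B:  [B I A M G K object] + [H J I M G object] + [A M G K object] + [H A]
  take H:  [I A M G K object] + [H J I M G object] + [A M G K object] + [H A]
  take J:  [I A M G K object] + [J I M G object] + [A M G K object] + [A]
  take I:  [I A M G K object] + [I M G object] + [A M G K object] + [A]
  take A:  [A M G K object] + [M G object] + [A M G K object] + [A]
  take M:  [M G K object] + [M G object] + [M G K object]
  take G:  [G K object] + [G object] + [G K object]
  take K:  [K object] + [object] + [K object]
  take object:  [object] + [object] + [object]

[E, D, B, H, J, I, A, M, G, K, object]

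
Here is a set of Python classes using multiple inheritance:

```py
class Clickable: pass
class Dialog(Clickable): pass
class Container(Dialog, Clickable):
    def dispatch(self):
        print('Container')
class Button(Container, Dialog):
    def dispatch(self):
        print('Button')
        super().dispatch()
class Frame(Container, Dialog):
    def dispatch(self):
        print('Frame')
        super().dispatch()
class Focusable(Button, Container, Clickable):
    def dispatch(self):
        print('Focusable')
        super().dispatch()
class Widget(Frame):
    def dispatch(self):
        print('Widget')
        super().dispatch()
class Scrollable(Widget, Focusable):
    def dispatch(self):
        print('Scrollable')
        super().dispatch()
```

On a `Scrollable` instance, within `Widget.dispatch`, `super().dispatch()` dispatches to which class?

L[Scrollable] = Scrollable + merge(L[Widget], L[Focusable], [Widget Focusable])
  take Widget:  [Widget Frame Container Dialog Clickable object] + [Focusable Button Container Dialog Clickable object] + [Widget Focusable]
  take Frame:  [Frame Container Dialog Clickable object] + [Focusable Button Container Dialog Clickable object] + [Focusable]
  take Focusable:  [Container Dialog Clickable object] + [Focusable Button Container Dialog Clickable object] + [Focusable]
  take Button:  [Container Dialog Clickable object] + [Button Container Dialog Clickable object]
  take Container:  [Container Dialog Clickable object] + [Container Dialog Clickable object]
  take Dialog:  [Dialog Clickable object] + [Dialog Clickable object]
  take Clickable:  [Clickable object] + [Clickable object]
  take object:  [object] + [object]
MRO: Scrollable Widget Frame Focusable Button Container Dialog Clickable object
super() in Widget.dispatch on a Scrollable instance goes to the class after Widget in Scrollable's MRO: Frame.

Frame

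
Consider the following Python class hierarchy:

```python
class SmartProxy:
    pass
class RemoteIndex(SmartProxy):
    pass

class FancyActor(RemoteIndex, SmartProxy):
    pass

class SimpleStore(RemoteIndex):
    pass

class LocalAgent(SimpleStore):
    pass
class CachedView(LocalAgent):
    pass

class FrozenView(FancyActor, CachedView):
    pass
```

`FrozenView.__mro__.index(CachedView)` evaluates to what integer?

L[FrozenView] = FrozenView + merge(L[FancyActor], L[CachedView], [FancyActor CachedView])
  take FancyActor:  [FancyActor RemoteIndex SmartProxy object] + [CachedView LocalAgent SimpleStore RemoteIndex SmartProxy object] + [FancyActor CachedView]
  take CachedView:  [RemoteIndex SmartProxy object] + [CachedView LocalAgent SimpleStore RemoteIndex SmartProxy object] + [CachedView]
  take LocalAgent:  [RemoteIndex SmartProxy object] + [LocalAgent SimpleStore RemoteIndex SmartProxy object]
  take SimpleStore:  [RemoteIndex SmartProxy object] + [SimpleStore RemoteIndex SmartProxy object]
  take RemoteIndex:  [RemoteIndex SmartProxy object] + [RemoteIndex SmartProxy object]
  take SmartProxy:  [SmartProxy object] + [SmartProxy object]
  take object:  [object] + [object]
MRO: FrozenView FancyActor CachedView LocalAgent SimpleStore RemoteIndex SmartProxy object
CachedView sits at index 2.

2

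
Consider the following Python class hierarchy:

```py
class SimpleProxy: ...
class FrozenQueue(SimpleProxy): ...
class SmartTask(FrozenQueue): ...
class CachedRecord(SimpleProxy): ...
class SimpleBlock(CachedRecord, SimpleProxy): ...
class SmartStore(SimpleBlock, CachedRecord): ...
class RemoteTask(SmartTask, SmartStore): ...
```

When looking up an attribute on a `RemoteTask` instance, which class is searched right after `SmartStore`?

L[RemoteTask] = RemoteTask + merge(L[SmartTask], L[SmartStore], [SmartTask SmartStore])
  take SmartTask:  [SmartTask FrozenQueue SimpleProxy object] + [SmartStore SimpleBlock CachedRecord SimpleProxy object] + [SmartTask SmartStore]
  take FrozenQueue:  [FrozenQueue SimpleProxy object] + [SmartStore SimpleBlock CachedRecord SimpleProxy object] + [SmartStore]
  take SmartStore:  [SimpleProxy object] + [SmartStore SimpleBlock CachedRecord SimpleProxy object] + [SmartStore]
  take SimpleBlock:  [SimpleProxy object] + [SimpleBlock CachedRecord SimpleProxy object]
  take CachedRecord:  [SimpleProxy object] + [CachedRecord SimpleProxy object]
  take SimpleProxy:  [SimpleProxy object] + [SimpleProxy object]
  take object:  [object] + [object]
MRO: RemoteTask SmartTask FrozenQueue SmartStore SimpleBlock CachedRecord SimpleProxy object
SmartStore is at position 3; next is SimpleBlock.

SimpleBlock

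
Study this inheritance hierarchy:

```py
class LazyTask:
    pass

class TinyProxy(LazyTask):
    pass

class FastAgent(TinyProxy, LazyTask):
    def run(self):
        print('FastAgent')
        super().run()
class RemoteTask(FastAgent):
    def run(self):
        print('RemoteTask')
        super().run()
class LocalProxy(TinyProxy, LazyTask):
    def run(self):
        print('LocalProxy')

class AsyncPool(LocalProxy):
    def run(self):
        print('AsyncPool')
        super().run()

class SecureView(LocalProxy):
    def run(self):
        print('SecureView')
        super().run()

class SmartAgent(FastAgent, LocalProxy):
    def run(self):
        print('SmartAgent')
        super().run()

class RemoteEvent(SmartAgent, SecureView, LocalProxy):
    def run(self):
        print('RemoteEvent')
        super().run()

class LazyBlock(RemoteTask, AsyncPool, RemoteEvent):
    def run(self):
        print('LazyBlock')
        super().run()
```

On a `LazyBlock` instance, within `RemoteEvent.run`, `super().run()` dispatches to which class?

L[LazyBlock] = LazyBlock + merge(L[RemoteTask], L[AsyncPool], L[RemoteEvent], [RemoteTask AsyncPool RemoteEvent])
  take RemoteTask:  [RemoteTask FastAgent TinyProxy LazyTask object] + [AsyncPool LocalProxy TinyProxy LazyTask object] + [RemoteEvent SmartAgent FastAgent SecureView LocalProxy TinyProxy LazyTask object] + [RemoteTask AsyncPool RemoteEvent]
  take AsyncPool:  [FastAgent TinyProxy LazyTask object] + [AsyncPool LocalProxy TinyProxy LazyTask object] + [RemoteEvent SmartAgent FastAgent SecureView LocalProxy TinyProxy LazyTask object] + [AsyncPool RemoteEvent]
  take RemoteEvent:  [FastAgent TinyProxy LazyTask object] + [LocalProxy TinyProxy LazyTask object] + [RemoteEvent SmartAgent FastAgent SecureView LocalProxy TinyProxy LazyTask object] + [RemoteEvent]
  take SmartAgent:  [FastAgent TinyProxy LazyTask object] + [LocalProxy TinyProxy LazyTask object] + [SmartAgent FastAgent SecureView LocalProxy TinyProxy LazyTask object]
  take FastAgent:  [FastAgent TinyProxy LazyTask object] + [LocalProxy TinyProxy LazyTask object] + [FastAgent SecureView LocalProxy TinyProxy LazyTask object]
  take SecureView:  [TinyProxy LazyTask object] + [LocalProxy TinyProxy LazyTask object] + [SecureView LocalProxy TinyProxy LazyTask object]
  take LocalProxy:  [TinyProxy LazyTask object] + [LocalProxy TinyProxy LazyTask object] + [LocalProxy TinyProxy LazyTask object]
  take TinyProxy:  [TinyProxy LazyTask object] + [TinyProxy LazyTask object] + [TinyProxy LazyTask object]
  take LazyTask:  [LazyTask object] + [LazyTask object] + [LazyTask object]
  take object:  [object] + [object] + [object]
MRO: LazyBlock RemoteTask AsyncPool RemoteEvent SmartAgent FastAgent SecureView LocalProxy TinyProxy LazyTask object
super() in RemoteEvent.run on a LazyBlock instance goes to the class after RemoteEvent in LazyBlock's MRO: SmartAgent.

SmartAgent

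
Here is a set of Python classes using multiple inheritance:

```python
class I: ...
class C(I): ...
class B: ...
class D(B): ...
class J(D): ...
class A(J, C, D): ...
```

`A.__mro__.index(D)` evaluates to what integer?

L[A] = A + merge(L[J], L[C], L[D], [J C D])
  take J:  [J D B object] + [C I object] + [D B object] + [J C D]
  take C:  [D B object] + [C I object] + [D B object] + [C D]
  take D:  [D B object] + [I object] + [D B object] + [D]
  take B:  [B object] + [I object] + [B object]
  take I:  [object] + [I object] + [object]
  take object:  [object] + [object] + [object]
MRO: A J C D B I object
D sits at index 3.

3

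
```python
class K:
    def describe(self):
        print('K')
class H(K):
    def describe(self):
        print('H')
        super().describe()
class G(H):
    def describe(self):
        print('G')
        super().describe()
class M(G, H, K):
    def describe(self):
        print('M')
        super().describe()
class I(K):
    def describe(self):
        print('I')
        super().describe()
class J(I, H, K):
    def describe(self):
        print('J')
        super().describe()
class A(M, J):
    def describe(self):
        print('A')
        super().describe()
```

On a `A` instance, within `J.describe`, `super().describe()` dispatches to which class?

L[A] = A + merge(L[M], L[J], [M J])
  take M:  [M G H K object] + [J I H K object] + [M J]
  take G:  [G H K object] + [J I H K object] + [J]
  take J:  [H K object] + [J I H K object] + [J]
  take I:  [H K object] + [I H K object]
  take H:  [H K object] + [H K object]
  take K:  [K object] + [K object]
  take object:  [object] + [object]
MRO: A M G J I H K object
super() in J.describe on a A instance goes to the class after J in A's MRO: I.

I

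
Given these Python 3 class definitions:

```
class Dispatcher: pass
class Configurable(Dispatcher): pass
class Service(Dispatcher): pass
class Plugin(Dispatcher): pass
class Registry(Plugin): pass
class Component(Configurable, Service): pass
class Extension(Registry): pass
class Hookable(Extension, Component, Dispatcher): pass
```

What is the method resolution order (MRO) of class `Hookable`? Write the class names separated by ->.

Hookable -> Extension -> Registry -> Plugin -> Component -> Configurable -> Service -> Dispatcher -> object

L[Hookable] = Hookable + merge(L[Extension], L[Component], L[Dispatcher], [Extension Component Dispatcher])
  take Extension:  [Extension Registry Plugin Dispatcher object] + [Component Configurable Service Dispatcher object] + [Dispatcher object] + [Extension Component Dispatcher]
  take Registry:  [Registry Plugin Dispatcher object] + [Component Configurable Service Dispatcher object] + [Dispatcher object] + [Component Dispatcher]
  take Plugin:  [Plugin Dispatcher object] + [Component Configurable Service Dispatcher object] + [Dispatcher object] + [Component Dispatcher]
  take Component:  [Dispatcher object] + [Component Configurable Service Dispatcher object] + [Dispatcher object] + [Component Dispatcher]
  take Configurable:  [Dispatcher object] + [Configurable Service Dispatcher object] + [Dispatcher object] + [Dispatcher]
  take Service:  [Dispatcher object] + [Service Dispatcher object] + [Dispatcher object] + [Dispatcher]
  take Dispatcher:  [Dispatcher object] + [Dispatcher object] + [Dispatcher object] + [Dispatcher]
  take object:  [object] + [object] + [object]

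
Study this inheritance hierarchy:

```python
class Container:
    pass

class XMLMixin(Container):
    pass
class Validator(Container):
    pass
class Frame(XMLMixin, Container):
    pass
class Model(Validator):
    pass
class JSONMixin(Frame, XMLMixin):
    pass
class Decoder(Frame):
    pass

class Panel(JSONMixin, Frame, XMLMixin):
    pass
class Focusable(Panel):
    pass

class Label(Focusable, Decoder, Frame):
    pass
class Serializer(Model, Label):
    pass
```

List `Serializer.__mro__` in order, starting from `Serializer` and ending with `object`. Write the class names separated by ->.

Serializer -> Model -> Validator -> Label -> Focusable -> Panel -> JSONMixin -> Decoder -> Frame -> XMLMixin -> Container -> object

L[Serializer] = Serializer + merge(L[Model], L[Label], [Model Label])
  take Model:  [Model Validator Container object] + [Label Focusable Panel JSONMixin Decoder Frame XMLMixin Container object] + [Model Label]
  take Validator:  [Validator Container object] + [Label Focusable Panel JSONMixin Decoder Frame XMLMixin Container object] + [Label]
  take Label:  [Container object] + [Label Focusable Panel JSONMixin Decoder Frame XMLMixin Container object] + [Label]
  take Focusable:  [Container object] + [Focusable Panel JSONMixin Decoder Frame XMLMixin Container object]
  take Panel:  [Container object] + [Panel JSONMixin Decoder Frame XMLMixin Container object]
  take JSONMixin:  [Container object] + [JSONMixin Decoder Frame XMLMixin Container object]
  take Decoder:  [Container object] + [Decoder Frame XMLMixin Container object]
  take Frame:  [Container object] + [Frame XMLMixin Container object]
  take XMLMixin:  [Container object] + [XMLMixin Container object]
  take Container:  [Container object] + [Container object]
  take object:  [object] + [object]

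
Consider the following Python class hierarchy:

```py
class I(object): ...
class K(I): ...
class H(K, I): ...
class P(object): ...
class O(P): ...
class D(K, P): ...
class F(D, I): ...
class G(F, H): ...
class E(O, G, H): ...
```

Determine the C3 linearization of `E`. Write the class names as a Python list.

L[E] = E + merge(L[O], L[G], L[H], [O G H])
  take O:  [O P object] + [G F D H K I P object] + [H K I object] + [O G H]
  take G:  [P object] + [G F D H K I P object] + [H K I object] + [G H]
  take F:  [P object] + [F D H K I P object] + [H K I object] + [H]
  take D:  [P object] + [D H K I P object] + [H K I object] + [H]
  take H:  [P object] + [H K I P object] + [H K I object] + [H]
  take K:  [P object] + [K I P object] + [K I object]
  take I:  [P object] + [I P object] + [I object]
  take P:  [P object] + [P object] + [object]
  take object:  [object] + [object] + [object]

[E, O, G, F, D, H, K, I, P, object]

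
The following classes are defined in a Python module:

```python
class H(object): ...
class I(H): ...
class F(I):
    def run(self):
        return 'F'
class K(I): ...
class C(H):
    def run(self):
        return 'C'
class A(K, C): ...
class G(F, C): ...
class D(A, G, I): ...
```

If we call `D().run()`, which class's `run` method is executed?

L[D] = D + merge(L[A], L[G], L[I], [A G I])
  take A:  [A K I C H object] + [G F I C H object] + [I H object] + [A G I]
  take K:  [K I C H object] + [G F I C H object] + [I H object] + [G I]
  take G:  [I C H object] + [G F I C H object] + [I H object] + [G I]
  take F:  [I C H object] + [F I C H object] + [I H object] + [I]
  take I:  [I C H object] + [I C H object] + [I H object] + [I]
  take C:  [C H object] + [C H object] + [H object]
  take H:  [H object] + [H object] + [H object]
  take object:  [object] + [object] + [object]
MRO: D A K G F I C H object
run is defined in: C, F. First along the MRO is F.

F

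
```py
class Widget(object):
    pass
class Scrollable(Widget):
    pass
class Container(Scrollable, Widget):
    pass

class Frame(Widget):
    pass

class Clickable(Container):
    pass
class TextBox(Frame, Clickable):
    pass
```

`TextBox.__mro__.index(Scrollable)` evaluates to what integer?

L[TextBox] = TextBox + merge(L[Frame], L[Clickable], [Frame Clickable])
  take Frame:  [Frame Widget object] + [Clickable Container Scrollable Widget object] + [Frame Clickable]
  take Clickable:  [Widget object] + [Clickable Container Scrollable Widget object] + [Clickable]
  take Container:  [Widget object] + [Container Scrollable Widget object]
  take Scrollable:  [Widget object] + [Scrollable Widget object]
  take Widget:  [Widget object] + [Widget object]
  take object:  [object] + [object]
MRO: TextBox Frame Clickable Container Scrollable Widget object
Scrollable sits at index 4.

4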